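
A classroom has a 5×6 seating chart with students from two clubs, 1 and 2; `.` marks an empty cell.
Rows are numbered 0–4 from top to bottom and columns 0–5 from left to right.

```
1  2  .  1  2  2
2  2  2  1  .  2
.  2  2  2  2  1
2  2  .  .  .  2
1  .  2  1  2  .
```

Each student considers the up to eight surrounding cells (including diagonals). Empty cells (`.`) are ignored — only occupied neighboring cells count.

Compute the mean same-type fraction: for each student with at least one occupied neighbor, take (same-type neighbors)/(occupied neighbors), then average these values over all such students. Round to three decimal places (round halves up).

0.551

(0,0)1 0/3
(0,1)2 3/4
(0,3)1 1/3
(0,4)2 2/4
(0,5)2 2/2
(1,0)2 3/4
(1,1)2 5/6
(1,2)2 5/7
(1,3)1 1/6
(1,5)2 3/4
(2,1)2 6/6
(2,2)2 5/6
(2,3)2 3/4
(2,4)2 3/5
(2,5)1 0/3
(3,0)2 2/3
(3,1)2 4/5
(3,5)2 2/3
(4,0)1 0/2
(4,2)2 1/2
(4,3)1 0/2
(4,4)2 1/2
Sum over 22 students: 0/3 + 3/4 + 1/3 + 2/4 + 2/2 + 3/4 + 5/6 + 5/7 + 1/6 + 3/4 + 6/6 + 5/6 + 3/4 + 3/5 + 0/3 + 2/3 + 4/5 + 2/3 + 0/2 + 1/2 + 0/2 + 1/2 = 424/35; mean = 424/35 ÷ 22 = 212/385 = 0.550649… → 0.551.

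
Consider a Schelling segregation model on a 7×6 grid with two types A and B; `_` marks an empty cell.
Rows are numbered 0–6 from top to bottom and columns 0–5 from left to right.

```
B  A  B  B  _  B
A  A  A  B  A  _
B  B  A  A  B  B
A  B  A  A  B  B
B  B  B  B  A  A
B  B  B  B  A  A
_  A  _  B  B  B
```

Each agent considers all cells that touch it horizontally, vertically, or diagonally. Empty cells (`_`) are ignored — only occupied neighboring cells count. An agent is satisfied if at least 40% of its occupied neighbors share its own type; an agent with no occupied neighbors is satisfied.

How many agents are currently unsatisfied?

9

Row 0: (0,0)B 0/3 unhappy · (0,1)A 3/5 ok · (0,2)B 2/5 ok · (0,3)B 2/4 ok · (0,5)B 0/1 unhappy
Row 1: (1,0)A 2/5 ok · (1,1)A 4/8 ok · (1,2)A 4/8 ok · (1,3)B 3/7 ok · (1,4)A 1/6 unhappy
Row 2: (2,0)B 2/5 ok · (2,1)B 2/8 unhappy · (2,2)A 5/8 ok · (2,3)A 5/8 ok · (2,4)B 4/7 ok · (2,5)B 3/4 ok
Row 3: (3,0)A 0/5 unhappy · (3,1)B 5/8 ok · (3,2)A 3/8 unhappy · (3,3)A 4/8 ok · (3,4)B 4/8 ok · (3,5)B 3/5 ok
Row 4: (4,0)B 4/5 ok · (4,1)B 6/8 ok · (4,2)B 6/8 ok · (4,3)B 4/8 ok · (4,4)A 4/8 ok · (4,5)A 3/5 ok
Row 5: (5,0)B 3/4 ok · (5,1)B 5/6 ok · (5,2)B 6/7 ok · (5,3)B 5/7 ok · (5,4)A 3/8 unhappy · (5,5)A 3/5 ok
Row 6: (6,1)A 0/3 unhappy · (6,3)B 3/4 ok · (6,4)B 3/5 ok · (6,5)B 1/3 unhappy
Unsatisfied: (0,0), (0,5), (1,4), (2,1), (3,0), (3,2), (5,4), (6,1), (6,5) — 9 in total.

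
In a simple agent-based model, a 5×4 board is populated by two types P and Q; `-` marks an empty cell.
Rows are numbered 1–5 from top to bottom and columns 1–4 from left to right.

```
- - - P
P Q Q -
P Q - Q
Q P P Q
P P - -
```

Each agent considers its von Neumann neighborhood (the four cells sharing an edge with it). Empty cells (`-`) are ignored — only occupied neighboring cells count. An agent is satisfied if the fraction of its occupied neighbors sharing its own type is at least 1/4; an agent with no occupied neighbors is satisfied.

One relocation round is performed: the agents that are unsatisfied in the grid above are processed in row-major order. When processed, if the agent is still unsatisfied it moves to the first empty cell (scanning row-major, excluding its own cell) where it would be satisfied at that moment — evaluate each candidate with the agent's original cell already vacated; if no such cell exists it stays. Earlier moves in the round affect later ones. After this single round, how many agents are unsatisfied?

Initially unsatisfied (in order): (4,1).
  (4,1) → (1,2).
Resulting grid:
- Q - P
P Q Q -
P Q - Q
- P P Q
P P - -
All satisfied now.

0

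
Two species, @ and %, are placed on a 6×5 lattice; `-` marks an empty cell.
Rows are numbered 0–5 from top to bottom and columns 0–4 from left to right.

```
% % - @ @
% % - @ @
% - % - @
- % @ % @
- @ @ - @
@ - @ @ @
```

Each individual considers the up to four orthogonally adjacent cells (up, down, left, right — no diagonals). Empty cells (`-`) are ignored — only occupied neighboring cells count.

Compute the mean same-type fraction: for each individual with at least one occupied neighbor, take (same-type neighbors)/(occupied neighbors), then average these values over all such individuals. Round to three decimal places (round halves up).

(0,0)% 2/2
(0,1)% 2/2
(0,3)@ 2/2
(0,4)@ 2/2
(1,0)% 3/3
(1,1)% 2/2
(1,3)@ 2/2
(1,4)@ 3/3
(2,0)% 1/1
(2,2)% 0/1
(2,4)@ 2/2
(3,1)% 0/2
(3,2)@ 1/4
(3,3)% 0/2
(3,4)@ 2/3
(4,1)@ 1/2
(4,2)@ 3/3
(4,4)@ 2/2
(5,0)@ — no occupied neighbors
(5,2)@ 2/2
(5,3)@ 2/2
(5,4)@ 2/2
Sum over 21 individuals: 2/2 + 2/2 + 2/2 + 2/2 + 3/3 + 2/2 + 2/2 + 3/3 + 1/1 + 0/1 + 2/2 + 0/2 + 1/4 + 0/2 + 2/3 + 1/2 + 3/3 + 2/2 + 2/2 + 2/2 + 2/2 = 197/12; mean = 197/12 ÷ 21 = 197/252 = 0.781746… → 0.782.

0.782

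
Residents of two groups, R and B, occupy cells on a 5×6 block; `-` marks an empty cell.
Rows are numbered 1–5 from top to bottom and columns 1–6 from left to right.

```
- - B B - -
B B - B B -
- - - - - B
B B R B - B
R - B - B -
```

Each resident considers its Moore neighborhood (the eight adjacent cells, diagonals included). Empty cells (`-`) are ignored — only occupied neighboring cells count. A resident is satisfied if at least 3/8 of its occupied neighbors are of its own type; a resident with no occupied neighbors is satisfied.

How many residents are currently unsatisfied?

2

Row 1: (1,3)B 3/3 satisfied · (1,4)B 3/3 satisfied
Row 2: (2,1)B 1/1 satisfied · (2,2)B 2/2 satisfied · (2,4)B 3/3 satisfied · (2,5)B 3/3 satisfied
Row 3: (3,6)B 2/2 satisfied
Row 4: (4,1)B 1/2 satisfied · (4,2)B 2/4 satisfied · (4,3)R 0/3 not · (4,4)B 2/3 satisfied · (4,6)B 2/2 satisfied
Row 5: (5,1)R 0/2 not · (5,3)B 2/3 satisfied · (5,5)B 2/2 satisfied
Unsatisfied: (4,3), (5,1) — 2 in total.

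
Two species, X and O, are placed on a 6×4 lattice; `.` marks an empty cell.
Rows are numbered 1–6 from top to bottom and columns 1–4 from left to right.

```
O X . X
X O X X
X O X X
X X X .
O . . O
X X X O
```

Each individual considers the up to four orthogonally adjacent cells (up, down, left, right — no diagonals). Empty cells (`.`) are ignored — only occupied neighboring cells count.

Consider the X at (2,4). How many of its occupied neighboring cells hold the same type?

Occupied neighbors of (2,4): (1,4)=X, (3,4)=X, (2,3)=X.
Same type (X): 3 of 3.

3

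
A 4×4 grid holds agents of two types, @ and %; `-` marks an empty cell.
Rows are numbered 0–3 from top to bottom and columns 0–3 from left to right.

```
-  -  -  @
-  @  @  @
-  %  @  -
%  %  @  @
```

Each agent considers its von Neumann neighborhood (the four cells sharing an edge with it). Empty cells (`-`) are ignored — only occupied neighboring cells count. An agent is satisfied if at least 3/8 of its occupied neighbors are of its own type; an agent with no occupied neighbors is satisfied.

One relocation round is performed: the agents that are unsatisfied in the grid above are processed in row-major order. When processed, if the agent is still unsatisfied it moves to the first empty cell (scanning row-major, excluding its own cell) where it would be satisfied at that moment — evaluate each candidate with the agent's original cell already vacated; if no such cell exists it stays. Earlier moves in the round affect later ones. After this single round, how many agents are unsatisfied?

Initially unsatisfied (in order): (2,1).
  (2,1) → (0,0).
Resulting grid:
% - - @
- @ @ @
- - @ -
% % @ @
All satisfied now.

0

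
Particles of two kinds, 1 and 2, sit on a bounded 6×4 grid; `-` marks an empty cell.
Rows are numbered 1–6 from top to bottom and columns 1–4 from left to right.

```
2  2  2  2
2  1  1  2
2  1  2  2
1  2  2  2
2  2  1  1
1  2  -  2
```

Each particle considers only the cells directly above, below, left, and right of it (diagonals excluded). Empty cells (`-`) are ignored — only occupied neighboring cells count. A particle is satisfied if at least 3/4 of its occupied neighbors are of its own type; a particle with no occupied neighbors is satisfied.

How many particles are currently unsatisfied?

(1,1)2 2/2 ✓
(1,2)2 2/3 ✗
(1,3)2 2/3 ✗
(1,4)2 2/2 ✓
(2,1)2 2/3 ✗
(2,2)1 2/4 ✗
(2,3)1 1/4 ✗
(2,4)2 2/3 ✗
(3,1)2 1/3 ✗
(3,2)1 1/4 ✗
(3,3)2 2/4 ✗
(3,4)2 3/3 ✓
(4,1)1 0/3 ✗
(4,2)2 2/4 ✗
(4,3)2 3/4 ✓
(4,4)2 2/3 ✗
(5,1)2 1/3 ✗
(5,2)2 3/4 ✓
(5,3)1 1/3 ✗
(5,4)1 1/3 ✗
(6,1)1 0/2 ✗
(6,2)2 1/2 ✗
(6,4)2 0/1 ✗
Unsatisfied: (1,2), (1,3), (2,1), (2,2), (2,3), (2,4), (3,1), (3,2), (3,3), (4,1), (4,2), (4,4), (5,1), (5,3), (5,4), (6,1), (6,2), (6,4) — 18 in total.

18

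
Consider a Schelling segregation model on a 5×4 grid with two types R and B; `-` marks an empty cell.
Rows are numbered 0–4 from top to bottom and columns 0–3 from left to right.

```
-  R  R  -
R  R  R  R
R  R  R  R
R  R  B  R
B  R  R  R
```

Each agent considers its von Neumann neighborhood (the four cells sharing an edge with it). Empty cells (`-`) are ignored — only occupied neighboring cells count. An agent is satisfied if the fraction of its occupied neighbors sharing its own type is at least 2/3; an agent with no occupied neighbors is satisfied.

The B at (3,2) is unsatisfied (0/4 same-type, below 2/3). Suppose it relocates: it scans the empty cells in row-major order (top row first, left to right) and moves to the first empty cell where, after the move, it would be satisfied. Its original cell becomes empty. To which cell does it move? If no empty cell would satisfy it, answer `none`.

Vacating (3,2). Empty cells in order:
  (0,0): 0/2 same-type → still unsatisfied.
  (0,3): 0/2 same-type → still unsatisfied.

none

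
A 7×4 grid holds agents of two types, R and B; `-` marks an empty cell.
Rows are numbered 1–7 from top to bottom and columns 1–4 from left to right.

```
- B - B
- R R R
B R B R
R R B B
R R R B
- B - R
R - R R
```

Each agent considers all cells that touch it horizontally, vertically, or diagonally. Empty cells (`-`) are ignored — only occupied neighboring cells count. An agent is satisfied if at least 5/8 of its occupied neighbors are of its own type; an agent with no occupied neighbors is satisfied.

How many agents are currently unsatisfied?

(1,2)B 0/2 not
(1,4)B 0/2 not
(2,2)R 2/5 not
(2,3)R 4/7 not
(2,4)R 2/4 not
(3,1)B 0/4 not
(3,2)R 4/7 not
(3,3)B 2/8 not
(3,4)R 2/5 not
(4,1)R 4/5 satisfied
(4,2)R 5/8 satisfied
(4,3)B 3/8 not
(4,4)B 3/5 not
(5,1)R 3/4 satisfied
(5,2)R 4/6 satisfied
(5,3)R 3/7 not
(5,4)B 2/4 not
(6,2)B 0/5 not
(6,4)R 3/4 satisfied
(7,1)R 0/1 not
(7,3)R 2/3 satisfied
(7,4)R 2/2 satisfied
Unsatisfied: (1,2), (1,4), (2,2), (2,3), (2,4), (3,1), (3,2), (3,3), (3,4), (4,3), (4,4), (5,3), (5,4), (6,2), (7,1) — 15 in total.

15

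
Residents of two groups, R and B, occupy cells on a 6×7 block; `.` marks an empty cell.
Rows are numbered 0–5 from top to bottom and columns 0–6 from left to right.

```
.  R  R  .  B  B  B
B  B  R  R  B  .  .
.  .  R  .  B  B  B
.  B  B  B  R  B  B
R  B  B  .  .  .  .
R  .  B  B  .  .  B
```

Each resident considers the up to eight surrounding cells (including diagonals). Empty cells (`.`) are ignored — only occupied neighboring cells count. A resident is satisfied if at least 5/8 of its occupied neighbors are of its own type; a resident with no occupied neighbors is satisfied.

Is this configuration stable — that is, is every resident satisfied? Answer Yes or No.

No

Row 0: (0,1)R 2/4 ✗ · (0,2)R 3/4 ✓ · (0,4)B 2/3 ✓ · (0,5)B 3/3 ✓ · (0,6)B 1/1 ✓
Row 1: (1,0)B 1/2 ✗ · (1,1)B 1/5 ✗ · (1,2)R 4/5 ✓ · (1,3)R 3/6 ✗ · (1,4)B 4/5 ✓
Row 2: (2,2)R 2/6 ✗ · (2,4)B 4/6 ✓ · (2,5)B 5/6 ✓ · (2,6)B 3/3 ✓
Row 3: (3,1)B 3/5 ✗ · (3,2)B 4/5 ✓ · (3,3)B 3/5 ✗ · (3,4)R 0/4 ✗ · (3,5)B 4/5 ✓ · (3,6)B 3/3 ✓
Row 4: (4,0)R 1/3 ✗ · (4,1)B 4/6 ✓ · (4,2)B 6/6 ✓
Row 5: (5,0)R 1/2 ✗ · (5,2)B 3/3 ✓ · (5,3)B 2/2 ✓ · (5,6)B 0/0 ✓
For instance (0,1) has only 2/4 same-type neighbors, below 5/8.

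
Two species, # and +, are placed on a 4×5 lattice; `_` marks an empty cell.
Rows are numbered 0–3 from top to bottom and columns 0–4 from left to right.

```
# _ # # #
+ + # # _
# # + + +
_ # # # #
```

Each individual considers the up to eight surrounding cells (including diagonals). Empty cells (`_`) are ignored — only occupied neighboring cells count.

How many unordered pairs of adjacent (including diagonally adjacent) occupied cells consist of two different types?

Scan each occupied cell's neighbors to the right and below (and the two forward diagonals) so each pair is counted once.
From row 0: 3 unlike of 10 pairs (running 3/10).
From row 1: 10 unlike of 14 pairs (running 13/24).
From row 2: 9 unlike of 15 pairs (running 22/39).
From row 3: 0 unlike of 3 pairs (running 22/42).
Total adjacent occupied pairs: 42; unlike-type pairs: 22.

22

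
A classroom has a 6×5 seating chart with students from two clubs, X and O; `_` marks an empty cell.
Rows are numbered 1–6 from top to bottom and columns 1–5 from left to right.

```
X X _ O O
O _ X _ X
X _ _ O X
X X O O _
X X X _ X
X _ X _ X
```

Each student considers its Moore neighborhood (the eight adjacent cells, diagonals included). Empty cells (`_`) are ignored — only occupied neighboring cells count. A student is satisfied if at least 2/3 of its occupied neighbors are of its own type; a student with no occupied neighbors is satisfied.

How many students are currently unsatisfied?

(1,1)X 1/2 unhappy
(1,2)X 2/3 ok
(1,4)O 1/3 unhappy
(1,5)O 1/2 unhappy
(2,1)O 0/3 unhappy
(2,3)X 1/3 unhappy
(2,5)X 1/4 unhappy
(3,1)X 2/3 ok
(3,4)O 2/5 unhappy
(3,5)X 1/3 unhappy
(4,1)X 4/4 ok
(4,2)X 5/6 ok
(4,3)O 2/5 unhappy
(4,4)O 2/5 unhappy
(5,1)X 4/4 ok
(5,2)X 6/7 ok
(5,3)X 3/5 unhappy
(5,5)X 1/2 unhappy
(6,1)X 2/2 ok
(6,3)X 2/2 ok
(6,5)X 1/1 ok
Unsatisfied: (1,1), (1,4), (1,5), (2,1), (2,3), (2,5), (3,4), (3,5), (4,3), (4,4), (5,3), (5,5) — 12 in total.

12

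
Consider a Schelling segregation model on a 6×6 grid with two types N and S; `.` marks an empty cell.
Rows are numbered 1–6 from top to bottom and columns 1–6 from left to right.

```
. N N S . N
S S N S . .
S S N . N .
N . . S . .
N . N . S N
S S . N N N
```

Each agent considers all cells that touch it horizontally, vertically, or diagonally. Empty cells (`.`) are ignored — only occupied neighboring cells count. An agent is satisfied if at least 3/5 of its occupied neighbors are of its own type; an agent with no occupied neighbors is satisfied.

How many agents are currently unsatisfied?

Row 1: (1,2)N 2/4 unhappy · (1,3)N 2/5 unhappy · (1,4)S 1/3 unhappy · (1,6)N 0/0 ok
Row 2: (2,1)S 3/4 ok · (2,2)S 3/7 unhappy · (2,3)N 3/7 unhappy · (2,4)S 1/5 unhappy
Row 3: (3,1)S 3/4 ok · (3,2)S 3/6 unhappy · (3,3)N 1/5 unhappy · (3,5)N 0/2 unhappy
Row 4: (4,1)N 1/3 unhappy · (4,4)S 1/4 unhappy
Row 5: (5,1)N 1/3 unhappy · (5,3)N 1/3 unhappy · (5,5)S 1/5 unhappy · (5,6)N 2/3 ok
Row 6: (6,1)S 1/2 unhappy · (6,2)S 1/3 unhappy · (6,4)N 2/3 ok · (6,5)N 3/4 ok · (6,6)N 2/3 ok
Unsatisfied: (1,2), (1,3), (1,4), (2,2), (2,3), (2,4), (3,2), (3,3), (3,5), (4,1), (4,4), (5,1), (5,3), (5,5), (6,1), (6,2) — 16 in total.

16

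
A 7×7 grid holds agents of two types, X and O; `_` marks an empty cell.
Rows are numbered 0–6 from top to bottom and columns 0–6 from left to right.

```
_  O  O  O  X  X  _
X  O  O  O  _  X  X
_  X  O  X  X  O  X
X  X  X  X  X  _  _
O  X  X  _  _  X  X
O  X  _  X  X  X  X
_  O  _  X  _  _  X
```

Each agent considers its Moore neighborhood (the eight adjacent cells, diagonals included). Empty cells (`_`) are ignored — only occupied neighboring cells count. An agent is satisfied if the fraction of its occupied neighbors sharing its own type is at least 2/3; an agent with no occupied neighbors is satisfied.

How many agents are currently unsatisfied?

Row 0: (0,1)O 3/4 ok · (0,2)O 5/5 ok · (0,3)O 3/4 ok · (0,4)X 2/4 unhappy · (0,5)X 3/3 ok
Row 1: (1,0)X 1/3 unhappy · (1,1)O 4/6 ok · (1,2)O 6/8 ok · (1,3)O 4/7 unhappy · (1,5)X 5/6 ok · (1,6)X 3/4 ok
Row 2: (2,1)X 4/7 unhappy · (2,2)O 3/8 unhappy · (2,3)X 4/7 unhappy · (2,4)X 4/6 ok · (2,5)O 0/5 unhappy · (2,6)X 2/3 ok
Row 3: (3,0)X 3/4 ok · (3,1)X 5/7 ok · (3,2)X 6/7 ok · (3,3)X 5/6 ok · (3,4)X 4/5 ok
Row 4: (4,0)O 1/5 unhappy · (4,1)X 5/7 ok · (4,2)X 6/6 ok · (4,5)X 5/5 ok · (4,6)X 3/3 ok
Row 5: (5,0)O 2/4 unhappy · (5,1)X 2/5 unhappy · (5,3)X 3/3 ok · (5,4)X 4/4 ok · (5,5)X 5/5 ok · (5,6)X 4/4 ok
Row 6: (6,1)O 1/2 unhappy · (6,3)X 2/2 ok · (6,6)X 2/2 ok
Unsatisfied: (0,4), (1,0), (1,3), (2,1), (2,2), (2,3), (2,5), (4,0), (5,0), (5,1), (6,1) — 11 in total.

11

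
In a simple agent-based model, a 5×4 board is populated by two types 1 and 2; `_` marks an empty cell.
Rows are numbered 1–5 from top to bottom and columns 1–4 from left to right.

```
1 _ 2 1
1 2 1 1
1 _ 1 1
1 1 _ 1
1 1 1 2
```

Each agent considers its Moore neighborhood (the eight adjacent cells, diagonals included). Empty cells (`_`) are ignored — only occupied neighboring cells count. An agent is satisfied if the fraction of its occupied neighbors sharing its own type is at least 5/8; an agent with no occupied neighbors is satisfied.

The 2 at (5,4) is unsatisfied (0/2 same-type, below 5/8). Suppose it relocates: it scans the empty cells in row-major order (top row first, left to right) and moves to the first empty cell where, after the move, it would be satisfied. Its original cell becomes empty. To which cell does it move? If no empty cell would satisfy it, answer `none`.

none

Vacating (5,4). Empty cells in order:
  (1,2): 2/5 same-type → still unsatisfied.
  (3,2): 1/7 same-type → still unsatisfied.
  (4,3): 0/6 same-type → still unsatisfied.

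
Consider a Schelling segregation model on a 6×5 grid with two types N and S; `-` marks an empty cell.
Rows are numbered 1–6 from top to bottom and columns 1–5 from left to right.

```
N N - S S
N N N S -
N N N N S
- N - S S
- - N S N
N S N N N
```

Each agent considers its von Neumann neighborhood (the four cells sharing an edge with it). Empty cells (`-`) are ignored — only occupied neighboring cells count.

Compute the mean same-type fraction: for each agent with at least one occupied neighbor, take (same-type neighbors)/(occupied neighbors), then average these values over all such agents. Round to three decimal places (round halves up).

(1,1)N 2/2
(1,2)N 2/2
(1,4)S 2/2
(1,5)S 1/1
(2,1)N 3/3
(2,2)N 4/4
(2,3)N 2/3
(2,4)S 1/3
(3,1)N 2/2
(3,2)N 4/4
(3,3)N 3/3
(3,4)N 1/4
(3,5)S 1/2
(4,2)N 1/1
(4,4)S 2/3
(4,5)S 2/3
(5,3)N 1/2
(5,4)S 1/4
(5,5)N 1/3
(6,1)N 0/1
(6,2)S 0/2
(6,3)N 2/3
(6,4)N 2/3
(6,5)N 2/2
Sum over 24 agents: 2/2 + 2/2 + 2/2 + 1/1 + 3/3 + 4/4 + 2/3 + 1/3 + 2/2 + 4/4 + 3/3 + 1/4 + 1/2 + 1/1 + 2/3 + 2/3 + 1/2 + 1/4 + 1/3 + 0/1 + 0/2 + 2/3 + 2/3 + 2/2 = 33/2; mean = 33/2 ÷ 24 = 11/16 = 0.6875 → 0.688.

0.688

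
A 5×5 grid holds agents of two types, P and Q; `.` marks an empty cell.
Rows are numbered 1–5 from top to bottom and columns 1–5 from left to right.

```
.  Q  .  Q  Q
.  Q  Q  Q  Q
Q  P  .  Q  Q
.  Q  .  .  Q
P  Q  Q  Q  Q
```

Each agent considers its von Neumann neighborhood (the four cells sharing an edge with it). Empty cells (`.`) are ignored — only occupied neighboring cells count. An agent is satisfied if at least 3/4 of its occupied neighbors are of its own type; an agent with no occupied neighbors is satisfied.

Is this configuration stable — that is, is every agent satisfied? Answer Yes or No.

Row 1: (1,2)Q 1/1 satisfied · (1,4)Q 2/2 satisfied · (1,5)Q 2/2 satisfied
Row 2: (2,2)Q 2/3 not · (2,3)Q 2/2 satisfied · (2,4)Q 4/4 satisfied · (2,5)Q 3/3 satisfied
Row 3: (3,1)Q 0/1 not · (3,2)P 0/3 not · (3,4)Q 2/2 satisfied · (3,5)Q 3/3 satisfied
Row 4: (4,2)Q 1/2 not · (4,5)Q 2/2 satisfied
Row 5: (5,1)P 0/1 not · (5,2)Q 2/3 not · (5,3)Q 2/2 satisfied · (5,4)Q 2/2 satisfied · (5,5)Q 2/2 satisfied
For instance (2,2) has only 2/3 same-type neighbors, below 3/4.

No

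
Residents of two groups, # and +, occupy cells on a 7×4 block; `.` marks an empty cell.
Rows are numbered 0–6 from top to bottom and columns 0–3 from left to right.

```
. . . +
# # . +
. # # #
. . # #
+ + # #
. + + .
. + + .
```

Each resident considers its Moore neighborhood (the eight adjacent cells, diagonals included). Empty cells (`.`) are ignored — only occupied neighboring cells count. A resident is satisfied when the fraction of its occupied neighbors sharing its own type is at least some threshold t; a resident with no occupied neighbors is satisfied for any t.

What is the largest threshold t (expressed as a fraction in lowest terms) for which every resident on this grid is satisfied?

1/3

(0,3)+ 1/1
(1,0)# 2/2
(1,1)# 3/3
(1,3)+ 1/3
(2,1)# 4/4
(2,2)# 5/6
(2,3)# 3/4
(3,2)# 6/7
(3,3)# 5/5
(4,0)+ 2/2
(4,1)+ 3/5
(4,2)# 3/6
(4,3)# 3/4
(5,1)+ 5/6
(5,2)+ 4/6
(6,1)+ 3/3
(6,2)+ 3/3
The smallest same-type fraction is 1/3 at (1,3), which reduces to 1/3. Any threshold above that leaves this resident unsatisfied.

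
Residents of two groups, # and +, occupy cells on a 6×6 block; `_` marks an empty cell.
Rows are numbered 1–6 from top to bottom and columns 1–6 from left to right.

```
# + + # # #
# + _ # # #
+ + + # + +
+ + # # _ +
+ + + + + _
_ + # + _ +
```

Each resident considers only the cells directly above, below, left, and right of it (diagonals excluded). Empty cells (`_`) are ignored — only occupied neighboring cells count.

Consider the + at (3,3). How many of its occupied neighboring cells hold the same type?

Occupied neighbors of (3,3): (4,3)=#, (3,2)=+, (3,4)=#.
Same type (+): 1 of 3.

1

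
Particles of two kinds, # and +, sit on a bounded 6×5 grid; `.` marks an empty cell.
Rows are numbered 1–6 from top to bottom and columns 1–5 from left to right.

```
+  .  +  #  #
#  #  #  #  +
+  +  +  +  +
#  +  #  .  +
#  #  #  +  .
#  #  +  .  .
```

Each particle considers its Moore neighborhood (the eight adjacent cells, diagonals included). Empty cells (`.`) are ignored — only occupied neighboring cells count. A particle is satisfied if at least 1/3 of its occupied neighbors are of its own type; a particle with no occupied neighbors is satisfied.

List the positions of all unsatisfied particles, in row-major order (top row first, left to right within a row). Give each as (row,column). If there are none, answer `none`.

(1,1), (1,3), (2,1), (2,2), (4,3), (6,3)

Row 1: (1,1)+ 0/2 unhappy · (1,3)+ 0/4 unhappy · (1,4)# 3/5 ok · (1,5)# 2/3 ok
Row 2: (2,1)# 1/4 unhappy · (2,2)# 2/7 unhappy · (2,3)# 3/7 ok · (2,4)# 3/8 ok · (2,5)+ 2/5 ok
Row 3: (3,1)+ 2/5 ok · (3,2)+ 3/8 ok · (3,3)+ 3/7 ok · (3,4)+ 4/7 ok · (3,5)+ 3/4 ok
Row 4: (4,1)# 2/5 ok · (4,2)+ 3/8 ok · (4,3)# 2/7 unhappy · (4,5)+ 3/3 ok
Row 5: (5,1)# 4/5 ok · (5,2)# 6/8 ok · (5,3)# 3/6 ok · (5,4)+ 2/4 ok
Row 6: (6,1)# 3/3 ok · (6,2)# 4/5 ok · (6,3)+ 1/4 unhappy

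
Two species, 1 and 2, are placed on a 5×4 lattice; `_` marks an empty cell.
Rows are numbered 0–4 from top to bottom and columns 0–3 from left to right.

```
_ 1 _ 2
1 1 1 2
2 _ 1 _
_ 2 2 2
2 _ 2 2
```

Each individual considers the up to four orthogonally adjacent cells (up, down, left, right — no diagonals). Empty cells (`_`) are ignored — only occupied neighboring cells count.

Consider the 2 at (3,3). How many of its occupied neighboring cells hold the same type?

Occupied neighbors of (3,3): (4,3)=2, (3,2)=2.
Same type (2): 2 of 2.

2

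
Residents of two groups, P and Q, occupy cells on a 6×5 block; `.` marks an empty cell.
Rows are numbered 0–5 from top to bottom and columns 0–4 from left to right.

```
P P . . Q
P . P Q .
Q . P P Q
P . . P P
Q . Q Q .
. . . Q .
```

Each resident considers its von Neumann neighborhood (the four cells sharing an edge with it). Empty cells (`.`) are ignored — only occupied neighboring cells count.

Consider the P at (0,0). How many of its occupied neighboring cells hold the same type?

Occupied neighbors of (0,0): (1,0)=P, (0,1)=P.
Same type (P): 2 of 2.

2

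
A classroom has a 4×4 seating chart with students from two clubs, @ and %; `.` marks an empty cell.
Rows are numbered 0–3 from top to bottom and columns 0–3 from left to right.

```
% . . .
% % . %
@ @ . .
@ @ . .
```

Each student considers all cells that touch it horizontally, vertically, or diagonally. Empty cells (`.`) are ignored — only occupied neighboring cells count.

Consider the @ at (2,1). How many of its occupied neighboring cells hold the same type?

Occupied neighbors of (2,1): (1,0)=%, (1,1)=%, (2,0)=@, (3,0)=@, (3,1)=@.
Same type (@): 3 of 5.

3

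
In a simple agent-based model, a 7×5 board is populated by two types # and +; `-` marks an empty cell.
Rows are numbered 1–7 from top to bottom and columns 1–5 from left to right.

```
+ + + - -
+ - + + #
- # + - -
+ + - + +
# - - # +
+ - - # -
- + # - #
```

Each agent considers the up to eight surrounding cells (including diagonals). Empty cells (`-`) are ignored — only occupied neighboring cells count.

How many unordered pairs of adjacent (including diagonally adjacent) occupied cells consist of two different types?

14

Scan each occupied cell's neighbors to the right and below (and the two forward diagonals) so each pair is counted once.
From row 1: 0 unlike of 7 pairs (running 0/7).
From row 2: 3 unlike of 6 pairs (running 3/13).
From row 3: 3 unlike of 5 pairs (running 6/18).
From row 4: 4 unlike of 8 pairs (running 10/26).
From row 5: 3 unlike of 4 pairs (running 13/30).
From row 6: 0 unlike of 3 pairs (running 13/33).
From row 7: 1 unlike of 1 pairs (running 14/34).
Total adjacent occupied pairs: 34; unlike-type pairs: 14.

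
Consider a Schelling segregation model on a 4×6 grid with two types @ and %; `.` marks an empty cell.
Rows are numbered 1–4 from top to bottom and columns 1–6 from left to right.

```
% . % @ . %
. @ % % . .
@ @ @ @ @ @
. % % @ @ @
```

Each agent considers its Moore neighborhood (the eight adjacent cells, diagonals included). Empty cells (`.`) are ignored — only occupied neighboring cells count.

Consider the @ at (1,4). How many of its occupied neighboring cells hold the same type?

0

Occupied neighbors of (1,4): (1,3)=%, (2,3)=%, (2,4)=%.
Same type (@): 0 of 3.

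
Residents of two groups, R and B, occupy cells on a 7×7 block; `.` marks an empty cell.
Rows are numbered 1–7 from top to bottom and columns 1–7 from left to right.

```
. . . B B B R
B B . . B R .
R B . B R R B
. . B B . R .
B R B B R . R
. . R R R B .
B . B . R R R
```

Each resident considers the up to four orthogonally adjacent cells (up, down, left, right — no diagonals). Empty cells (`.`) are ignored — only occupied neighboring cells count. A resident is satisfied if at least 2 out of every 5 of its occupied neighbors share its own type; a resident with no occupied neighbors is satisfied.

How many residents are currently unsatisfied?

12

Row 1: (1,4)B 1/1 satisfied · (1,5)B 3/3 satisfied · (1,6)B 1/3 not · (1,7)R 0/1 not
Row 2: (2,1)B 1/2 satisfied · (2,2)B 2/2 satisfied · (2,5)B 1/3 not · (2,6)R 1/3 not
Row 3: (3,1)R 0/2 not · (3,2)B 1/2 satisfied · (3,4)B 1/2 satisfied · (3,5)R 1/3 not · (3,6)R 3/4 satisfied · (3,7)B 0/1 not
Row 4: (4,3)B 2/2 satisfied · (4,4)B 3/3 satisfied · (4,6)R 1/1 satisfied
Row 5: (5,1)B 0/1 not · (5,2)R 0/2 not · (5,3)B 2/4 satisfied · (5,4)B 2/4 satisfied · (5,5)R 1/2 satisfied · (5,7)R 0/0 satisfied
Row 6: (6,3)R 1/3 not · (6,4)R 2/3 satisfied · (6,5)R 3/4 satisfied · (6,6)B 0/2 not
Row 7: (7,1)B 0/0 satisfied · (7,3)B 0/1 not · (7,5)R 2/2 satisfied · (7,6)R 2/3 satisfied · (7,7)R 1/1 satisfied
Unsatisfied: (1,6), (1,7), (2,5), (2,6), (3,1), (3,5), (3,7), (5,1), (5,2), (6,3), (6,6), (7,3) — 12 in total.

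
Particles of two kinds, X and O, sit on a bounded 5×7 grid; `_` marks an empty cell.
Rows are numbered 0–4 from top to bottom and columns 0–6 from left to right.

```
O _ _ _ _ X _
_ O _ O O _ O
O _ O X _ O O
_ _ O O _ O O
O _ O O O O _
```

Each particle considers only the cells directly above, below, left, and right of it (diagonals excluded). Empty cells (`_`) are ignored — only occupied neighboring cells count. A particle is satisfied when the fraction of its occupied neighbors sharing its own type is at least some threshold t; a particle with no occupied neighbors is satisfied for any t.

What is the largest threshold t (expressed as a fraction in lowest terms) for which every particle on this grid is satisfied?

(0,0)O — no occupied neighbors
(0,5)X — no occupied neighbors
(1,1)O — no occupied neighbors
(1,3)O 1/2
(1,4)O 1/1
(1,6)O 1/1
(2,0)O — no occupied neighbors
(2,2)O 1/2
(2,3)X 0/3
(2,5)O 2/2
(2,6)O 3/3
(3,2)O 3/3
(3,3)O 2/3
(3,5)O 3/3
(3,6)O 2/2
(4,0)O — no occupied neighbors
(4,2)O 2/2
(4,3)O 3/3
(4,4)O 2/2
(4,5)O 2/2
The smallest same-type fraction is 0/3 at (2,3), which reduces to 0/1. Any threshold above that leaves this particle unsatisfied.

0/1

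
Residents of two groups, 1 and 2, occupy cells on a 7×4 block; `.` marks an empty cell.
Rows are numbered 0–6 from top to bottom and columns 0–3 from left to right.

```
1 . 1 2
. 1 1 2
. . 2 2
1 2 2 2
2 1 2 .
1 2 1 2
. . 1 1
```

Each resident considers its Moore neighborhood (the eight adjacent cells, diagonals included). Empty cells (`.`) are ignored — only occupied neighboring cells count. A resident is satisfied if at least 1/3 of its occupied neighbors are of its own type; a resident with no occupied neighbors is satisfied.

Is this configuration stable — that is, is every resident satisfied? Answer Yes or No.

Row 0: (0,0)1 1/1 satisfied · (0,2)1 2/4 satisfied · (0,3)2 1/3 satisfied
Row 1: (1,1)1 3/4 satisfied · (1,2)1 2/6 satisfied · (1,3)2 3/5 satisfied
Row 2: (2,2)2 5/7 satisfied · (2,3)2 4/5 satisfied
Row 3: (3,0)1 1/3 satisfied · (3,1)2 4/6 satisfied · (3,2)2 5/6 satisfied · (3,3)2 4/4 satisfied
Row 4: (4,0)2 2/5 satisfied · (4,1)1 3/8 satisfied · (4,2)2 5/7 satisfied
Row 5: (5,0)1 1/3 satisfied · (5,1)2 2/6 satisfied · (5,2)1 3/6 satisfied · (5,3)2 1/4 not
Row 6: (6,2)1 2/4 satisfied · (6,3)1 2/3 satisfied
For instance (5,3) has only 1/4 same-type neighbors, below 1/3.

No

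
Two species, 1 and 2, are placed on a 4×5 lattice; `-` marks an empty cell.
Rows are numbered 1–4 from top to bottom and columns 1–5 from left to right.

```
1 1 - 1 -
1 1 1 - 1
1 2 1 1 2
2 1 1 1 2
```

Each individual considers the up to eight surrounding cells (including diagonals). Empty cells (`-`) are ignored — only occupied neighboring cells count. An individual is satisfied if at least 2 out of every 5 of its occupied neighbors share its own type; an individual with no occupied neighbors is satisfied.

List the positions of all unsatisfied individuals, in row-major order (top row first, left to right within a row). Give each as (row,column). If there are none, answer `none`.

(3,2), (3,5), (4,1), (4,5)

(1,1)1 3/3 satisfied
(1,2)1 4/4 satisfied
(1,4)1 2/2 satisfied
(2,1)1 4/5 satisfied
(2,2)1 6/7 satisfied
(2,3)1 5/6 satisfied
(2,5)1 2/3 satisfied
(3,1)1 3/5 satisfied
(3,2)2 1/8 not
(3,3)1 6/7 satisfied
(3,4)1 5/7 satisfied
(3,5)2 1/4 not
(4,1)2 1/3 not
(4,2)1 3/5 satisfied
(4,3)1 4/5 satisfied
(4,4)1 3/5 satisfied
(4,5)2 1/3 not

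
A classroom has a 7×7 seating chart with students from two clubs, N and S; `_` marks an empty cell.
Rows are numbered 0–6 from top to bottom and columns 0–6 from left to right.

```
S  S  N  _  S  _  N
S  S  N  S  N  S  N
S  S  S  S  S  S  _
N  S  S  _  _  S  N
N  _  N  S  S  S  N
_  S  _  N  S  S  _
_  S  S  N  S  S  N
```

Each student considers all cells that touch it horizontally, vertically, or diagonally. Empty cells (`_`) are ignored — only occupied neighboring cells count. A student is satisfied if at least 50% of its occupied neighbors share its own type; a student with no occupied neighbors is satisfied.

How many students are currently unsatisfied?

Row 0: (0,0)S 3/3 ok · (0,1)S 3/5 ok · (0,2)N 1/4 unhappy · (0,4)S 2/3 ok · (0,6)N 1/2 ok
Row 1: (1,0)S 5/5 ok · (1,1)S 6/8 ok · (1,2)N 1/7 unhappy · (1,3)S 4/7 ok · (1,4)N 0/6 unhappy · (1,5)S 3/6 ok · (1,6)N 1/3 unhappy
Row 2: (2,0)S 4/5 ok · (2,1)S 6/8 ok · (2,2)S 6/7 ok · (2,3)S 4/6 ok · (2,4)S 5/6 ok · (2,5)S 3/6 ok
Row 3: (3,0)N 1/4 unhappy · (3,1)S 4/7 ok · (3,2)S 5/6 ok · (3,5)S 4/6 ok · (3,6)N 1/4 unhappy
Row 4: (4,0)N 1/3 unhappy · (4,2)N 1/5 unhappy · (4,3)S 3/5 ok · (4,4)S 5/6 ok · (4,5)S 4/6 ok · (4,6)N 1/4 unhappy
Row 5: (5,1)S 2/4 ok · (5,3)N 2/7 unhappy · (5,4)S 6/8 ok · (5,5)S 5/7 ok
Row 6: (6,1)S 2/2 ok · (6,2)S 2/4 ok · (6,3)N 1/4 unhappy · (6,4)S 3/5 ok · (6,5)S 3/4 ok · (6,6)N 0/2 unhappy
Unsatisfied: (0,2), (1,2), (1,4), (1,6), (3,0), (3,6), (4,0), (4,2), (4,6), (5,3), (6,3), (6,6) — 12 in total.

12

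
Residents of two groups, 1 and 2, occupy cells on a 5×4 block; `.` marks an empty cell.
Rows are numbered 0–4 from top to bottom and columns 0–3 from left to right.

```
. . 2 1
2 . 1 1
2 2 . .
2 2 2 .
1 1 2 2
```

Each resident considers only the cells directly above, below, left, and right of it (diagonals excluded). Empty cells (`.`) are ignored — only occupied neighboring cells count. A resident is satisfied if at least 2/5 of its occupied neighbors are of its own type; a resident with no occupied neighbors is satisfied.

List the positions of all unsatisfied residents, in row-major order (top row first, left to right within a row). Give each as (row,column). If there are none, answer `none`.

Row 0: (0,2)2 0/2 not · (0,3)1 1/2 satisfied
Row 1: (1,0)2 1/1 satisfied · (1,2)1 1/2 satisfied · (1,3)1 2/2 satisfied
Row 2: (2,0)2 3/3 satisfied · (2,1)2 2/2 satisfied
Row 3: (3,0)2 2/3 satisfied · (3,1)2 3/4 satisfied · (3,2)2 2/2 satisfied
Row 4: (4,0)1 1/2 satisfied · (4,1)1 1/3 not · (4,2)2 2/3 satisfied · (4,3)2 1/1 satisfied

(0,2), (4,1)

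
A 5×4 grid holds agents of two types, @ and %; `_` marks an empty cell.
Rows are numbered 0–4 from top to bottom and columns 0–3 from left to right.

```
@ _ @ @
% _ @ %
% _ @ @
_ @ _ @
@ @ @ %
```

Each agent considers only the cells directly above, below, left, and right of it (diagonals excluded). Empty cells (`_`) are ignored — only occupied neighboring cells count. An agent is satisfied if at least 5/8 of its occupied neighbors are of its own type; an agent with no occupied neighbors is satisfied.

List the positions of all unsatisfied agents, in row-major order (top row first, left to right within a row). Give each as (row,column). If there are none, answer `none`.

Row 0: (0,0)@ 0/1 not · (0,2)@ 2/2 satisfied · (0,3)@ 1/2 not
Row 1: (1,0)% 1/2 not · (1,2)@ 2/3 satisfied · (1,3)% 0/3 not
Row 2: (2,0)% 1/1 satisfied · (2,2)@ 2/2 satisfied · (2,3)@ 2/3 satisfied
Row 3: (3,1)@ 1/1 satisfied · (3,3)@ 1/2 not
Row 4: (4,0)@ 1/1 satisfied · (4,1)@ 3/3 satisfied · (4,2)@ 1/2 not · (4,3)% 0/2 not

(0,0), (0,3), (1,0), (1,3), (3,3), (4,2), (4,3)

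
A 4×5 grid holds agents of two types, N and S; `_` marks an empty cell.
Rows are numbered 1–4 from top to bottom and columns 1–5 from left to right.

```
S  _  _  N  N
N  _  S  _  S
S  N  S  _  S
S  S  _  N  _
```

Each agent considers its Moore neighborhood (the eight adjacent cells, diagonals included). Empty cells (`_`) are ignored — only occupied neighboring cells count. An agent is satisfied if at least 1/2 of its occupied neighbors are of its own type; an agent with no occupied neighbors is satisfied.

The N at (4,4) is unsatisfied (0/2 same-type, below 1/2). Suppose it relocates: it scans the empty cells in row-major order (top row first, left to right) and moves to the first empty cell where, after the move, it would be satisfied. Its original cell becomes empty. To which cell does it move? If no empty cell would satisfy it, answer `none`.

(1,3)

Vacating (4,4). Empty cells in order:
  (1,2): 1/3 same-type → still unsatisfied.
  (1,3): 1/2 same-type → satisfied — stop here.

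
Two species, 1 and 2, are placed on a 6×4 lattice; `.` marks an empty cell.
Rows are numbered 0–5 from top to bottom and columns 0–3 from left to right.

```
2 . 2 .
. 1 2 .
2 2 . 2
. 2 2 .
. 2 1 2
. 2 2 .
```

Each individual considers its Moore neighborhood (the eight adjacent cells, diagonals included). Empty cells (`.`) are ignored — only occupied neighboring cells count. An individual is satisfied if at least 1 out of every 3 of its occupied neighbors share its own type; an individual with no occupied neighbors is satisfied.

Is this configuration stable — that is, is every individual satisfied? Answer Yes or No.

(0,0)2 0/1 ✗
(0,2)2 1/2 ✓
(1,1)1 0/5 ✗
(1,2)2 3/4 ✓
(2,0)2 2/3 ✓
(2,1)2 4/5 ✓
(2,3)2 2/2 ✓
(3,1)2 4/5 ✓
(3,2)2 5/6 ✓
(4,1)2 4/5 ✓
(4,2)1 0/6 ✗
(4,3)2 2/3 ✓
(5,1)2 2/3 ✓
(5,2)2 3/4 ✓
For instance (0,0) has only 0/1 same-type neighbors, below 1/3.

No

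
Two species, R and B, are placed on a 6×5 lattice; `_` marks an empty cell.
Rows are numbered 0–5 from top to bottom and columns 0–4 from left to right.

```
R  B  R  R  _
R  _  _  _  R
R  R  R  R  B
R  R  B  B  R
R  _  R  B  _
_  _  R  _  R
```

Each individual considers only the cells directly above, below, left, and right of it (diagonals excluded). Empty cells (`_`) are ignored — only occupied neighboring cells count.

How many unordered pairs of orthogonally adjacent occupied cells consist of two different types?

Scan each occupied cell's neighbors to the right and below so each pair is counted once.
From row 0: 2 unlike of 4 pairs (running 2/4).
From row 1: 1 unlike of 2 pairs (running 3/6).
From row 2: 4 unlike of 9 pairs (running 7/15).
From row 3: 3 unlike of 7 pairs (running 10/22).
From row 4: 1 unlike of 2 pairs (running 11/24).
Total adjacent occupied pairs: 24; unlike-type pairs: 11.

11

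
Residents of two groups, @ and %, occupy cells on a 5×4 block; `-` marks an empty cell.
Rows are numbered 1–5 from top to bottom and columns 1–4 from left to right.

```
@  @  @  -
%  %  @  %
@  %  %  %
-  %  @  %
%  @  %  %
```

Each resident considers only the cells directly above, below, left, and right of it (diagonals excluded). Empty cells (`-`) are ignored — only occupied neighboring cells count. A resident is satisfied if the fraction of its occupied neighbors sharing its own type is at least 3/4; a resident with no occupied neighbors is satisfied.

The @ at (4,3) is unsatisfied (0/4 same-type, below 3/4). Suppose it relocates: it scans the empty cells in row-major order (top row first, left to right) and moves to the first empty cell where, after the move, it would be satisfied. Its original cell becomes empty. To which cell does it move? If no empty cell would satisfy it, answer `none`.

Vacating (4,3). Empty cells in order:
  (1,4): 1/2 same-type → still unsatisfied.
  (4,1): 1/3 same-type → still unsatisfied.

none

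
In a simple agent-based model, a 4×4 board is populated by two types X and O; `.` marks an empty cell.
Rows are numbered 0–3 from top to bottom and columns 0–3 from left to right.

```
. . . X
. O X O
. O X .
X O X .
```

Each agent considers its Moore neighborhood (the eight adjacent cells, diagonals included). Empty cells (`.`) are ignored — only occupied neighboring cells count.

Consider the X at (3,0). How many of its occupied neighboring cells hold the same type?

0

Occupied neighbors of (3,0): (2,1)=O, (3,1)=O.
Same type (X): 0 of 2.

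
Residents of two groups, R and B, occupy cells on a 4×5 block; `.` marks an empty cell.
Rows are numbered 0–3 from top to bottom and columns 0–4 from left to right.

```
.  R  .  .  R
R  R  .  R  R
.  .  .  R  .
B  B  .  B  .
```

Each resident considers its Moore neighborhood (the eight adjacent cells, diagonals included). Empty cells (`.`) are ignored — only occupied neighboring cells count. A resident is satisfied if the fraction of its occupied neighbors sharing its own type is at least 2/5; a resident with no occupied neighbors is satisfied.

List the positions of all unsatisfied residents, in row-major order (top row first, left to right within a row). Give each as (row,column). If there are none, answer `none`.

(3,3)

(0,1)R 2/2 satisfied
(0,4)R 2/2 satisfied
(1,0)R 2/2 satisfied
(1,1)R 2/2 satisfied
(1,3)R 3/3 satisfied
(1,4)R 3/3 satisfied
(2,3)R 2/3 satisfied
(3,0)B 1/1 satisfied
(3,1)B 1/1 satisfied
(3,3)B 0/1 not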